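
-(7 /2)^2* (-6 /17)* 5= 735 /34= 21.62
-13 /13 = -1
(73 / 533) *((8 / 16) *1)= 73 / 1066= 0.07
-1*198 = -198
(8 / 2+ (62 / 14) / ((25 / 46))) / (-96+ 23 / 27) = -57402 / 449575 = -0.13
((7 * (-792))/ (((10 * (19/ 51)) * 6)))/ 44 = -1071/ 190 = -5.64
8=8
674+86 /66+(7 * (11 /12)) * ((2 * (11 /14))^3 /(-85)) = 371107049 /549780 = 675.01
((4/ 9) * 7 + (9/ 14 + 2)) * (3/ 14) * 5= 6.16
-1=-1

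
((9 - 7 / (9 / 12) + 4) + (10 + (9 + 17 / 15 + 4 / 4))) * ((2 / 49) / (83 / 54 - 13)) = -13392 / 151655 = -0.09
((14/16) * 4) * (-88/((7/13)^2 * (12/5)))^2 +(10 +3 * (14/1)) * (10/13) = 172917530/3087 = 56014.75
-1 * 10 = -10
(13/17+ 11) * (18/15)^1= 240/17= 14.12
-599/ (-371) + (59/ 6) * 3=23087/ 742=31.11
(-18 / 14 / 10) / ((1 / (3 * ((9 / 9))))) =-0.39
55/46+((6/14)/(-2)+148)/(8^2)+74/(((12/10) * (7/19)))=1509263/8832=170.89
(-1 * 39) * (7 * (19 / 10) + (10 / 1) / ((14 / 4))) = -44109 / 70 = -630.13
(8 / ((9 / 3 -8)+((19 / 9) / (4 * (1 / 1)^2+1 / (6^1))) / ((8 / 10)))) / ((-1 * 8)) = 30 / 131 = 0.23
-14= -14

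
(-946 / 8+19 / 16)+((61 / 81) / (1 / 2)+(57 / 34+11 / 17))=-2494745 / 22032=-113.23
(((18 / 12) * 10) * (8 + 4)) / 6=30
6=6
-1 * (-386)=386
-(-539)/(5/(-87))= -46893/5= -9378.60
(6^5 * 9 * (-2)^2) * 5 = 1399680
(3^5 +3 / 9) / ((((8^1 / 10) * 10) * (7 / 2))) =365 / 42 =8.69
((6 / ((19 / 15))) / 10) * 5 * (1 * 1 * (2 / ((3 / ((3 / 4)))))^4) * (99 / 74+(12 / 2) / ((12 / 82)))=140985 / 22496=6.27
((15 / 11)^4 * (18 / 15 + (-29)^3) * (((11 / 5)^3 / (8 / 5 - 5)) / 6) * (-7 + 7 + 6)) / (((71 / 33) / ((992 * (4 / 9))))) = 65320283520 / 1207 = 54117881.96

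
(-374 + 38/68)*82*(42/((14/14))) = -21864234/17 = -1286131.41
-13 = -13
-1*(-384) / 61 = 384 / 61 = 6.30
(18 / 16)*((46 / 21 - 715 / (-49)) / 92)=7401 / 36064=0.21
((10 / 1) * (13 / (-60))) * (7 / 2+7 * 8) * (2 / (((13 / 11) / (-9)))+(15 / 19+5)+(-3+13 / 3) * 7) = 2380 / 171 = 13.92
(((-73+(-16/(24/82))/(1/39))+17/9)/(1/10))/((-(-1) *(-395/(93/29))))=1229336/6873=178.86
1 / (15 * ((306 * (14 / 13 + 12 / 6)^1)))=13 / 183600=0.00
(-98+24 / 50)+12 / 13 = -31394 / 325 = -96.60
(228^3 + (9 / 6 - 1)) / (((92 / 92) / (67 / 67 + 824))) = 9778190812.50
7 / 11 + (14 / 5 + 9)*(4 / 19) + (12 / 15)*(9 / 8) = 8403 / 2090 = 4.02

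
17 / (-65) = -17 / 65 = -0.26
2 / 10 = 0.20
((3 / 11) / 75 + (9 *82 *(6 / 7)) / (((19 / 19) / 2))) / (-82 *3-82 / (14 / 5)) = -4.60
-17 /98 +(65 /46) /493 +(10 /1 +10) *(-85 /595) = -1682249 /555611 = -3.03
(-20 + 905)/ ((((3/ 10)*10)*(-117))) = -295/ 117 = -2.52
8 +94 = 102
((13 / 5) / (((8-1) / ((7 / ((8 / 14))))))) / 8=91 / 160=0.57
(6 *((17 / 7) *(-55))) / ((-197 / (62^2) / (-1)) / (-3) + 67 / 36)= -434.61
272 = 272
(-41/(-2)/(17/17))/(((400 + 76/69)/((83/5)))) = 234807/276760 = 0.85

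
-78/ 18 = -13/ 3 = -4.33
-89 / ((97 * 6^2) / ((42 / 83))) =-623 / 48306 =-0.01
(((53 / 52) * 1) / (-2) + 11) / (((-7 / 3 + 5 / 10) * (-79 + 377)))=-3273 / 170456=-0.02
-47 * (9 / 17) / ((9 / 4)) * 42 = -7896 / 17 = -464.47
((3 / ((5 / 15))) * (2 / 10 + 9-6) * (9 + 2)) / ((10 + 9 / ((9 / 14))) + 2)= 792 / 65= 12.18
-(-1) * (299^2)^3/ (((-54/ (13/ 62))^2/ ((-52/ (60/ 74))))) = -690918384520.70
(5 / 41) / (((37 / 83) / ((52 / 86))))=0.17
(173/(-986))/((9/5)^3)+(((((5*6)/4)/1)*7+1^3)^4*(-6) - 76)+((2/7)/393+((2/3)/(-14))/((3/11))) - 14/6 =-49154928.91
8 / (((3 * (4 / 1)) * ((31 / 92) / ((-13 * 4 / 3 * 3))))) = -9568 / 93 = -102.88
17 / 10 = 1.70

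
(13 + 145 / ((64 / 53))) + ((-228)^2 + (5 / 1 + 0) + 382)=3360261 / 64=52504.08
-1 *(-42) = 42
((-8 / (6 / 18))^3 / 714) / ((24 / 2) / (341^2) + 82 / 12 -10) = 1607468544 / 262902773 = 6.11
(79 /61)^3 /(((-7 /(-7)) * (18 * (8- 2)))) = 493039 /24513948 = 0.02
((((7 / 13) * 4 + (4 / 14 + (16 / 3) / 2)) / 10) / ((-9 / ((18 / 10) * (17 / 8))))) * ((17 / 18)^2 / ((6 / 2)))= -3424361 / 53071200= -0.06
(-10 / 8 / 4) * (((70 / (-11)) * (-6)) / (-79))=525 / 3476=0.15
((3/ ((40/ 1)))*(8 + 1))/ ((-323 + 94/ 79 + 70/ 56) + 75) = -2133/ 775970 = -0.00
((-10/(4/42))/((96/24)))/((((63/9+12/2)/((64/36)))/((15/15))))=-140/39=-3.59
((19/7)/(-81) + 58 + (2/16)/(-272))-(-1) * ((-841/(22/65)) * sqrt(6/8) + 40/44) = 799036195/13571712-54665 * sqrt(3)/44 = -2093.00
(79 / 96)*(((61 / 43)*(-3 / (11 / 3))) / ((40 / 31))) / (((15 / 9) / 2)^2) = -4033503 / 3784000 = -1.07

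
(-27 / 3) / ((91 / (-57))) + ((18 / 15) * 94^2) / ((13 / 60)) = 4453857 / 91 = 48943.48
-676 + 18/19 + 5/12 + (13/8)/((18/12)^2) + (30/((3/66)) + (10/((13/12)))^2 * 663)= 502205879/8892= 56478.39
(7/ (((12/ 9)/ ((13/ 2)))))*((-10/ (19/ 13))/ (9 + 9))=-5915/ 456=-12.97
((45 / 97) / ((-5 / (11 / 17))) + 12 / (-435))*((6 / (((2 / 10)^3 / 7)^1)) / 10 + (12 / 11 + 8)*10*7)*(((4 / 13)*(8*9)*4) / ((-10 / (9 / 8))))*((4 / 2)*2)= 27749850912 / 6838403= 4057.94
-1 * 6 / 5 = -6 / 5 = -1.20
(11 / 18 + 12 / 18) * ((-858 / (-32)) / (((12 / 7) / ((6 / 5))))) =23023 / 960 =23.98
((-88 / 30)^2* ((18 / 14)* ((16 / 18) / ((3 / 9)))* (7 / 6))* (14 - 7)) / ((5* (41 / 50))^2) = 216832 / 15129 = 14.33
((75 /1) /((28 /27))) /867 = 675 /8092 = 0.08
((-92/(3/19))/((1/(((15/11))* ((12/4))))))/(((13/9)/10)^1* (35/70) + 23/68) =-10029150/1727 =-5807.27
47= 47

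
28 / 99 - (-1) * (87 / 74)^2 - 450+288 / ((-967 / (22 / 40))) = -1175591298943 / 2621169540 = -448.50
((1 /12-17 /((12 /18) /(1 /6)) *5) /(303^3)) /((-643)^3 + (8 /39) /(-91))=150241 /52492444689385122354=0.00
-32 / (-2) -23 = -7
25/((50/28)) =14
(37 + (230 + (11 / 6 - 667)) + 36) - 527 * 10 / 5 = -8497 / 6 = -1416.17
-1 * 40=-40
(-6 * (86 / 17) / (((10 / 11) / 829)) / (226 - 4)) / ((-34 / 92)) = 18037382 / 53465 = 337.37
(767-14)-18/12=1503/2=751.50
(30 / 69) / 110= 1 / 253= 0.00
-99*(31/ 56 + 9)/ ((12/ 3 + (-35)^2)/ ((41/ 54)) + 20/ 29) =-62975385/ 107824304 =-0.58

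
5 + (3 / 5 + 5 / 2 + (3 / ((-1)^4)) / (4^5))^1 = 8.10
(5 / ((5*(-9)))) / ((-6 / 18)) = 0.33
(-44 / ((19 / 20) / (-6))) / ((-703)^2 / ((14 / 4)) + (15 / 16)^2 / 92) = 870481920 / 442305223909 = 0.00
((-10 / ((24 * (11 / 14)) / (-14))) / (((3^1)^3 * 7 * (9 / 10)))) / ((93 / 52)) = 18200 / 745767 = 0.02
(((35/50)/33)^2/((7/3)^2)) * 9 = 9/12100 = 0.00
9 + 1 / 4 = 37 / 4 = 9.25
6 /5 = 1.20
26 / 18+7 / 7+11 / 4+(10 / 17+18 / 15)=21367 / 3060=6.98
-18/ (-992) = 9/ 496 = 0.02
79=79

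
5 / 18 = 0.28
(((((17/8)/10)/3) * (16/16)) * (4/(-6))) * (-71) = 1207/360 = 3.35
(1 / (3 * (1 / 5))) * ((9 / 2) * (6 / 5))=9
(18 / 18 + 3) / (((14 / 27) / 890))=48060 / 7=6865.71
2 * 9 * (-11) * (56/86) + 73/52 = -285149/2236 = -127.53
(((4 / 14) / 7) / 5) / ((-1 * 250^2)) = -1 / 7656250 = -0.00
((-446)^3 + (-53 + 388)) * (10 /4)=-443581005 /2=-221790502.50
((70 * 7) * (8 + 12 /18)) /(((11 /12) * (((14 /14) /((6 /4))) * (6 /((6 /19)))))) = 365.74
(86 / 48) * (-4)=-43 / 6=-7.17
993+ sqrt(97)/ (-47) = 993 -sqrt(97)/ 47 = 992.79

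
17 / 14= 1.21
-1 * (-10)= 10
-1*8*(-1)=8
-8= -8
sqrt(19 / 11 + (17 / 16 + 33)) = sqrt(69289) / 44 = 5.98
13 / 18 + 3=67 / 18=3.72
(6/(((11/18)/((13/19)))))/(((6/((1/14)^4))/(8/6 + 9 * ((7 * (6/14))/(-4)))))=-0.00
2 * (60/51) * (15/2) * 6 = 1800/17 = 105.88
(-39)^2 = 1521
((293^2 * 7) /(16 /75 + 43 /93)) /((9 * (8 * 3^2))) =465730825 /339336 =1372.48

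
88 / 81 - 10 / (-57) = 1942 / 1539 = 1.26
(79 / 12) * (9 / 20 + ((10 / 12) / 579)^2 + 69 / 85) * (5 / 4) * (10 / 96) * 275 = 70300341687125 / 236352950784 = 297.44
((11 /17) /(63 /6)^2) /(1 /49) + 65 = 9989 /153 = 65.29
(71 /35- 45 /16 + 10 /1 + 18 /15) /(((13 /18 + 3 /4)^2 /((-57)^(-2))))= 2763 /1867985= 0.00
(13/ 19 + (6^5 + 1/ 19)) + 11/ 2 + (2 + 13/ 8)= 1183451/ 152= 7785.86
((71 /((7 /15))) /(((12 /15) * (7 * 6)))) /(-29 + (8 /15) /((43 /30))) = -76325 /482552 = -0.16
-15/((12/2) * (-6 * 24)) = 5/288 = 0.02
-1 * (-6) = 6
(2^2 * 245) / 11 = 980 / 11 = 89.09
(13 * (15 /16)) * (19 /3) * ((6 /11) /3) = 1235 /88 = 14.03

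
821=821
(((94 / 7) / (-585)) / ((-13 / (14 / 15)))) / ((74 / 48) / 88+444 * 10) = 132352 / 356572478925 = 0.00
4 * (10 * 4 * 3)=480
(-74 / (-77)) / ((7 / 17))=1258 / 539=2.33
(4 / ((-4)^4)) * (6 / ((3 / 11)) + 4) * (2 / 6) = 13 / 96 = 0.14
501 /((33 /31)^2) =160487 /363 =442.11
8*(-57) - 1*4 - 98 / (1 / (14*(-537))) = 736304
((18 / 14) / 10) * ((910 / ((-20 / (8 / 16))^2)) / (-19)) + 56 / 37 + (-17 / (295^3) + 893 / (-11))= -1012279847526509 / 12705566456000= -79.67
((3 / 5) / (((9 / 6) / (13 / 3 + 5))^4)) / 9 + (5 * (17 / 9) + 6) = 11354461 / 98415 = 115.37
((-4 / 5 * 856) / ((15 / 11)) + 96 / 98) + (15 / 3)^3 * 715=326611189 / 3675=88873.79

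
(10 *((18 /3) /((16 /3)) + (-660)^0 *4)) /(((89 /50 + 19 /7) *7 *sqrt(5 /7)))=1025 *sqrt(35) /3146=1.93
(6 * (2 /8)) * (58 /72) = 29 /24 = 1.21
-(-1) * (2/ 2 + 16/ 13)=29/ 13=2.23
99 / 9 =11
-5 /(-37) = 5 /37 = 0.14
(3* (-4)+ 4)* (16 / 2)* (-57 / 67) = 3648 / 67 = 54.45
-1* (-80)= 80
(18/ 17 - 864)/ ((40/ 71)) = -104157/ 68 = -1531.72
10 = 10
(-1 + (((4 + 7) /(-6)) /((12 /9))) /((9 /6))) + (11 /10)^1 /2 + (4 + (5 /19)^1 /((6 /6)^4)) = 1651 /570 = 2.90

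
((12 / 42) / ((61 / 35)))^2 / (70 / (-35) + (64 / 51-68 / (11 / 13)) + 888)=28050 / 842185093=0.00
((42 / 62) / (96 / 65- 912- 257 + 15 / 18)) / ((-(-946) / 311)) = -0.00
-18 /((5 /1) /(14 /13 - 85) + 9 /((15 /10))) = -19638 /6481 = -3.03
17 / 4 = 4.25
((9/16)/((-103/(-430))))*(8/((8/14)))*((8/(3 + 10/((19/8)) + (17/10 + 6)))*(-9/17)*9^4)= -303931107900/4960583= -61269.23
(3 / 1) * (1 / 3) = 1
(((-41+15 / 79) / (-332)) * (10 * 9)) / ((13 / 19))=16.17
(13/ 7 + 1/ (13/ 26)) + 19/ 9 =376/ 63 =5.97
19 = 19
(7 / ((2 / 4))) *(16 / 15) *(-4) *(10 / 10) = -59.73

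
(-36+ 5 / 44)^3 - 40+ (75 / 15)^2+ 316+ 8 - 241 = -3931035027 / 85184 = -46147.57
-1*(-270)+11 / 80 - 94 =14091 / 80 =176.14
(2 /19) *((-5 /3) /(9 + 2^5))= -0.00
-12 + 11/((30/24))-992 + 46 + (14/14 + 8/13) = -61593/65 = -947.58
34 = 34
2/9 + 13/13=11/9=1.22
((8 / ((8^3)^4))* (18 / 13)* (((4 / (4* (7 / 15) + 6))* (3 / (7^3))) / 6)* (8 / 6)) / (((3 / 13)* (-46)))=-15 / 999548411445248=-0.00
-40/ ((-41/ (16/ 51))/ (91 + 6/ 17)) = 993920/ 35547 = 27.96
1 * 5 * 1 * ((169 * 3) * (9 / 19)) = 22815 / 19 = 1200.79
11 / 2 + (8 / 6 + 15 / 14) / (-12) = 2671 / 504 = 5.30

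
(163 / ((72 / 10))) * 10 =4075 / 18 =226.39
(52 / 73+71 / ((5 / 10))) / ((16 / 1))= 5209 / 584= 8.92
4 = 4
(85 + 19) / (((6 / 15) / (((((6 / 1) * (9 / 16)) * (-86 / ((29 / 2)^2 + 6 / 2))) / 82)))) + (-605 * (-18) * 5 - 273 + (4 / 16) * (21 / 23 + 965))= 54414.16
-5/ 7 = -0.71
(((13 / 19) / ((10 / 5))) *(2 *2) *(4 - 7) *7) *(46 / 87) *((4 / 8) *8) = -33488 / 551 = -60.78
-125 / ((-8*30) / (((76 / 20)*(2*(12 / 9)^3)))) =9.38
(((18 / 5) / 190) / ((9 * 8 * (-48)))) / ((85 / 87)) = -29 / 5168000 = -0.00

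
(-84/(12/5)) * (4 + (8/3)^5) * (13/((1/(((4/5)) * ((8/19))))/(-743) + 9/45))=-1825010096000/5662143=-322317.91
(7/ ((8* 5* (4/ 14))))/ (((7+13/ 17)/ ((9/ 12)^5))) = 67473/ 3604480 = 0.02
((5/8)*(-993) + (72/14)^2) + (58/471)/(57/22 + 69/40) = -594.15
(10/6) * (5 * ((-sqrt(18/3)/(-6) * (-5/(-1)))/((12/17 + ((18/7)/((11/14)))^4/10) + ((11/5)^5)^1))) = 97225390625 * sqrt(6)/892027948446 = 0.27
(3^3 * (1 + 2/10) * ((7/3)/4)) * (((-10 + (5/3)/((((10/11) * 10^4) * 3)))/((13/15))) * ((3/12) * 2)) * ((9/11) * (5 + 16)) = -21432469023/11440000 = -1873.47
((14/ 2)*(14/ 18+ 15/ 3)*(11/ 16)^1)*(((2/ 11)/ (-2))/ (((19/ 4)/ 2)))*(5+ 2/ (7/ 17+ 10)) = -167258/ 30267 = -5.53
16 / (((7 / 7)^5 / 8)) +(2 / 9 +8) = 1226 / 9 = 136.22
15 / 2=7.50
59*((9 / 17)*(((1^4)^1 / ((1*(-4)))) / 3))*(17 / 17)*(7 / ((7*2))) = -1.30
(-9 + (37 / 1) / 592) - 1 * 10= -303 / 16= -18.94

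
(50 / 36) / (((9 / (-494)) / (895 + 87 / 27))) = -49918700 / 729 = -68475.58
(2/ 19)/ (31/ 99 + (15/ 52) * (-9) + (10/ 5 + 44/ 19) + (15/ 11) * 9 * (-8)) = -10296/ 9404531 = -0.00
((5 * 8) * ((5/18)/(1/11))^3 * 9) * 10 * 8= 66550000/81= 821604.94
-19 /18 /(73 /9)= -19 /146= -0.13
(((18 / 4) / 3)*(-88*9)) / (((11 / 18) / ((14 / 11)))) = -2474.18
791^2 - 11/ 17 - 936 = 10620654/ 17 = 624744.35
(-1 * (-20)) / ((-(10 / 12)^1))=-24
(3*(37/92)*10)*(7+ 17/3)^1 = 3515/23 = 152.83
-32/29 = -1.10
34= 34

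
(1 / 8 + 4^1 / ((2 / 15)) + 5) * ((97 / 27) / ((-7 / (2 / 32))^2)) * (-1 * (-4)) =27257 / 677376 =0.04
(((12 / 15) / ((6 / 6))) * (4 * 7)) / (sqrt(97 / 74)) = 19.56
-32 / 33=-0.97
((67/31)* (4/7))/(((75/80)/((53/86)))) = 113632/139965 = 0.81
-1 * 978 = -978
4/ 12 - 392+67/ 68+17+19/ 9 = -227401/ 612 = -371.57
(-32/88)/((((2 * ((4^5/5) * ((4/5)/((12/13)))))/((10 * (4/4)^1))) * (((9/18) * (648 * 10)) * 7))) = -25/55351296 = -0.00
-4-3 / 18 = -25 / 6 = -4.17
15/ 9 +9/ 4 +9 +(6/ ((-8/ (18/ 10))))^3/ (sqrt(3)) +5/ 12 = 40/ 3 - 6561* sqrt(3)/ 8000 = 11.91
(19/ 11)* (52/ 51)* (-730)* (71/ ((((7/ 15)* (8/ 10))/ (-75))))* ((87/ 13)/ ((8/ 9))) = 722882728125/ 5236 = 138060108.50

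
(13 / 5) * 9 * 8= 936 / 5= 187.20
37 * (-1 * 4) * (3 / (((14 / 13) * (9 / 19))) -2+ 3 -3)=-12062 / 21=-574.38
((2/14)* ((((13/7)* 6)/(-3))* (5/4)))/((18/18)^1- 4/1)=65/294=0.22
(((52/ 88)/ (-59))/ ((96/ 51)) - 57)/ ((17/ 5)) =-11838865/ 706112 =-16.77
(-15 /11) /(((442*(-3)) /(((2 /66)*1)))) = 5 /160446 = 0.00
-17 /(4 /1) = -4.25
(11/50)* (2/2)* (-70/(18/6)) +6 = 13/15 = 0.87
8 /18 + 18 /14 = 1.73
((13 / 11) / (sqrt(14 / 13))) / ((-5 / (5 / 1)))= -13*sqrt(182) / 154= -1.14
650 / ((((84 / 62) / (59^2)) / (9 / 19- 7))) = -4348813300 / 399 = -10899281.45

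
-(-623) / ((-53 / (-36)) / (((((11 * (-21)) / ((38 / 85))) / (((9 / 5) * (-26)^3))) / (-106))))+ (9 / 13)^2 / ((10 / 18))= 3740560611 / 4690243480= 0.80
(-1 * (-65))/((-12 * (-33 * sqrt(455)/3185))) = 455 * sqrt(455)/396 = 24.51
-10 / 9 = -1.11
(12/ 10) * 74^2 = 32856/ 5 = 6571.20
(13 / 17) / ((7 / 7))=13 / 17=0.76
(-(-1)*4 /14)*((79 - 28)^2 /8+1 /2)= 2605 /28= 93.04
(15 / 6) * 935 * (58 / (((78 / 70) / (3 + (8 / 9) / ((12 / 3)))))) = 137608625 / 351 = 392047.36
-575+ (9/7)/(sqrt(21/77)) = -575+ 3 *sqrt(33)/7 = -572.54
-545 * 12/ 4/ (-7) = 1635/ 7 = 233.57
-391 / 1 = -391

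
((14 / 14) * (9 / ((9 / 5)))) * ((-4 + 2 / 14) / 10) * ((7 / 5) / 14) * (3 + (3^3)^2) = -4941 / 35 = -141.17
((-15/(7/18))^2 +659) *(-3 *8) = -2524584/49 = -51522.12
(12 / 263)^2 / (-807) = -48 / 18606461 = -0.00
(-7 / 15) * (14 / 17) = -98 / 255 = -0.38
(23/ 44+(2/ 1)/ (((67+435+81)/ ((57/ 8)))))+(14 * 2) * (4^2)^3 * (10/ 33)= 60785597/ 1749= 34754.49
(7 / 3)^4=29.64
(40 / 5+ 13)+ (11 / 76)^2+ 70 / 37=4896749 / 213712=22.91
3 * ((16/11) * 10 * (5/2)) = 1200/11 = 109.09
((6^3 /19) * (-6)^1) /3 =-432 /19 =-22.74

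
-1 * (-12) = 12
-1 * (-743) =743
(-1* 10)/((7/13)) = -130/7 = -18.57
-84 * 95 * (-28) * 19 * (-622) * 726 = -1917085705920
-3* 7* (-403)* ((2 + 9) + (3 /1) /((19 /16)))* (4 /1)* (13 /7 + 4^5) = 8924920212 /19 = 469732642.74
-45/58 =-0.78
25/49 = 0.51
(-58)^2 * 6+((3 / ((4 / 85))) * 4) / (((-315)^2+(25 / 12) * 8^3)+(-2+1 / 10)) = 60727467162 / 3008693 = 20184.00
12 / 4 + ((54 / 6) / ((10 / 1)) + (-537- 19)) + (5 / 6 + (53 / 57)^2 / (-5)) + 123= -428.44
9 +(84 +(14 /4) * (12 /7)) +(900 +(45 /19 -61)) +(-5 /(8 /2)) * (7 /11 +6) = 932.07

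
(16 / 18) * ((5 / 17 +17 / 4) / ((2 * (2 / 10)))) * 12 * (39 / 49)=80340 / 833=96.45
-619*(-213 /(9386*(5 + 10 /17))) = 2241399 /891670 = 2.51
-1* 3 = -3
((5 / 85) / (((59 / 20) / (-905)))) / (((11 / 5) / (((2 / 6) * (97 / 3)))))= -8778500 / 99297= -88.41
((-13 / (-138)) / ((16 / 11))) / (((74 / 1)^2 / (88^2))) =17303 / 188922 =0.09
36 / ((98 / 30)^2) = 8100 / 2401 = 3.37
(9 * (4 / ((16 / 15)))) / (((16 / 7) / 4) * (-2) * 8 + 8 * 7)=945 / 1312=0.72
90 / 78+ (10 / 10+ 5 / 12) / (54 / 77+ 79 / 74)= 1536739 / 786162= 1.95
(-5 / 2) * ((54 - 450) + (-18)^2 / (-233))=231480 / 233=993.48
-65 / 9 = -7.22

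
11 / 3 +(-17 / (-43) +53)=7361 / 129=57.06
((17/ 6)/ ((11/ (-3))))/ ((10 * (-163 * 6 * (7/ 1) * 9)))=17/ 13555080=0.00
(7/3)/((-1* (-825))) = 7/2475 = 0.00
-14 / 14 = -1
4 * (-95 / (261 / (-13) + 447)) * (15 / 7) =-494 / 259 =-1.91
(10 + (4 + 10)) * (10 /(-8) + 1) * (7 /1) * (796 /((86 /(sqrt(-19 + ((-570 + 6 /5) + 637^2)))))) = -16716 * sqrt(10129530) /215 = -247450.62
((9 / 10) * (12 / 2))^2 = 729 / 25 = 29.16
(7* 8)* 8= 448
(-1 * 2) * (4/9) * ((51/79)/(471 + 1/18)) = -816/669841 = -0.00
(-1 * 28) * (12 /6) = -56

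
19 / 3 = 6.33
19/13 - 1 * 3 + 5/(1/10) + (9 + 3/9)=2254/39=57.79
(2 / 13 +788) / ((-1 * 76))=-5123 / 494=-10.37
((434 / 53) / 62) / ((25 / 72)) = 504 / 1325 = 0.38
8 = 8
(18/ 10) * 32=57.60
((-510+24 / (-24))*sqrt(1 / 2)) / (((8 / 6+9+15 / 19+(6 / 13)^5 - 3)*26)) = -831896247*sqrt(2) / 689407564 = -1.71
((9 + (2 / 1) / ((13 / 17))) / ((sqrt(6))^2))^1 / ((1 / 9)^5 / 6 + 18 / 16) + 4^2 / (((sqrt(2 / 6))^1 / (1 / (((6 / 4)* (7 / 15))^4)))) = 117.14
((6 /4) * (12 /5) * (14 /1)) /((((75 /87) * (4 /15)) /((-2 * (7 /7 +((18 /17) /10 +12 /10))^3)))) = -82538773632 /15353125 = -5376.02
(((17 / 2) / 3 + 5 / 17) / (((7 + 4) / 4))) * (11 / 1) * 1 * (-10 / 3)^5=-5148.07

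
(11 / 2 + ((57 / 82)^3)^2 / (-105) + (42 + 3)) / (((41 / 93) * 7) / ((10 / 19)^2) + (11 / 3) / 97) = 24235834819434912885 / 5364794558374153168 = 4.52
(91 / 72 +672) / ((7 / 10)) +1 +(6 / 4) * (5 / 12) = 69367 / 72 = 963.43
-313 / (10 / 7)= -2191 / 10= -219.10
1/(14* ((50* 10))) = 1/7000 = 0.00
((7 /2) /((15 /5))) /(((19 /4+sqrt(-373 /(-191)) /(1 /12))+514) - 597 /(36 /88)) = -4311634 /3474995993 - 288 * sqrt(71243) /3474995993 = -0.00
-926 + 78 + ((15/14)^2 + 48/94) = -7796497/9212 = -846.34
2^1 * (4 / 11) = 8 / 11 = 0.73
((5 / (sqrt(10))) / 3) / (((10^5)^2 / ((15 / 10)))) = sqrt(10) / 40000000000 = 0.00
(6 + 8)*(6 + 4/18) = 87.11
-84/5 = -16.80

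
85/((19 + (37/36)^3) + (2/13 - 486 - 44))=-51554880/309184007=-0.17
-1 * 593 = -593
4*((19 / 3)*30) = 760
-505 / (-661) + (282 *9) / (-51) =-550621 / 11237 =-49.00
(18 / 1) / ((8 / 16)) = 36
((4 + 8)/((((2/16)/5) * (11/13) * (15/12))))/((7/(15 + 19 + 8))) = 29952/11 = 2722.91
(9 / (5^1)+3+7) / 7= 59 / 35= 1.69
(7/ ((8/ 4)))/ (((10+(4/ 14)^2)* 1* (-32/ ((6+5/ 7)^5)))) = -229345007/ 1549184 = -148.04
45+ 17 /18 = 45.94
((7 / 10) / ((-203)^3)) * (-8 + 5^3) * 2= -117 / 5975305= -0.00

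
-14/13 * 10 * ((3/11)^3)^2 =-102060/23030293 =-0.00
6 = 6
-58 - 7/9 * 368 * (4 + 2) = -5326/3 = -1775.33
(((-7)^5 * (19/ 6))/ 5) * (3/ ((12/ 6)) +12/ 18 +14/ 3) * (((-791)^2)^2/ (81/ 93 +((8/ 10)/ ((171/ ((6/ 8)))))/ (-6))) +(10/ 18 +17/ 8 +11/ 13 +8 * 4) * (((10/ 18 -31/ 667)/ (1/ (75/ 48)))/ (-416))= -121662970435968839468332907717/ 3718841787648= -32715285398821763.46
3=3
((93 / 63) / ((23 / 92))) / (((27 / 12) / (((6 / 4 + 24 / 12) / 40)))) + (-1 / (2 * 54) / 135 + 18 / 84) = 45299 / 102060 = 0.44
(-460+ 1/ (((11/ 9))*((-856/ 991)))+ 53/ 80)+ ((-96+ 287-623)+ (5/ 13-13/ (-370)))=-8078684109/ 9058192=-891.86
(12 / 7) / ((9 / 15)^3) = 500 / 63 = 7.94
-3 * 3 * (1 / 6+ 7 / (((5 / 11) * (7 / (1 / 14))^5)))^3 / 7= -33644730561892417614325263857 / 5652314561061764640482930688000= -0.01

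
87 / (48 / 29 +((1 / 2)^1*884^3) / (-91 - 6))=-244731 / 10016698352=-0.00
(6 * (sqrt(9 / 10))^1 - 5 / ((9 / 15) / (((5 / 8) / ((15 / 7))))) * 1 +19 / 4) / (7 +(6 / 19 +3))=3173 / 14112 +171 * sqrt(10) / 980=0.78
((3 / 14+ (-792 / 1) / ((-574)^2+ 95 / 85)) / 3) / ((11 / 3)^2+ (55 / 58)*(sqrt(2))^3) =0.00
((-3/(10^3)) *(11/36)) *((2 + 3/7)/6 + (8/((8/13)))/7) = -209/100800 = -0.00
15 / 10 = 3 / 2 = 1.50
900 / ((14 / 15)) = 6750 / 7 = 964.29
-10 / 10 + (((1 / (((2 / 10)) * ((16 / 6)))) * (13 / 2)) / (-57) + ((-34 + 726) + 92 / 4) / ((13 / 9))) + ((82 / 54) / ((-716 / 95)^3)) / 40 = 743849842772431 / 1506421200384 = 493.79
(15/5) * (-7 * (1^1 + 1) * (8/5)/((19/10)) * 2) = -1344/19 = -70.74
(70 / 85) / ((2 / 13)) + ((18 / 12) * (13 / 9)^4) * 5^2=12536459 / 74358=168.60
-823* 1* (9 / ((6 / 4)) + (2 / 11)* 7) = -65840 / 11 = -5985.45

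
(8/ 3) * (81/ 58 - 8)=-1532/ 87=-17.61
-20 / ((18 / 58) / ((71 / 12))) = -10295 / 27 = -381.30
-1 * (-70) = 70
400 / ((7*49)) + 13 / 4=6059 / 1372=4.42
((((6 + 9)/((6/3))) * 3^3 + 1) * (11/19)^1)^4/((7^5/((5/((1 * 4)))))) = 14329.59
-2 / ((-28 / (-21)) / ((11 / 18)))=-11 / 12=-0.92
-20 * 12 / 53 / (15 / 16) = -256 / 53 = -4.83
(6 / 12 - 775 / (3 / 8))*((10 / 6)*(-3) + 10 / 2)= 0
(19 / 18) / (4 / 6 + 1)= 19 / 30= 0.63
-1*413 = -413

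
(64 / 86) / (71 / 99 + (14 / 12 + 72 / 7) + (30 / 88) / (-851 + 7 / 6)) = 0.06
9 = 9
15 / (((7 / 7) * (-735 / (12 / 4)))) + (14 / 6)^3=16726 / 1323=12.64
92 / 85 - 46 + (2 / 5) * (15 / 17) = -3788 / 85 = -44.56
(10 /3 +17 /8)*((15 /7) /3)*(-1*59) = -38645 /168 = -230.03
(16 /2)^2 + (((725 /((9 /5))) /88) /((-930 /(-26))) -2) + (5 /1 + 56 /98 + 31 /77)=35112839 /515592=68.10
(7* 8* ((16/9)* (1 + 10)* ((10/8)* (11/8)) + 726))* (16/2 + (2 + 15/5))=4976972/9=552996.89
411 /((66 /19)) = 2603 /22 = 118.32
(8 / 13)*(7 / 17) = 56 / 221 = 0.25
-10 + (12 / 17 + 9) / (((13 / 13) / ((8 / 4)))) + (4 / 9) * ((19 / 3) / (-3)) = 11668 / 1377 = 8.47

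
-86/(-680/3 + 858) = -129/947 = -0.14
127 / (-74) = -127 / 74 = -1.72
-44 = -44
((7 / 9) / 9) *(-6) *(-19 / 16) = 0.62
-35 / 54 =-0.65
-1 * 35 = -35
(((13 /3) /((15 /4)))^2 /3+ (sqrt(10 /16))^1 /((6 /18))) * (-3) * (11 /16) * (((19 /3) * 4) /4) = -627 * sqrt(10) /64 - 35321 /6075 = -36.79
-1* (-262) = 262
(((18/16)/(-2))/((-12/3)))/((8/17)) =153/512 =0.30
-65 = -65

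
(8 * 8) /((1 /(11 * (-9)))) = -6336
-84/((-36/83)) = 193.67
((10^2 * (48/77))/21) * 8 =23.75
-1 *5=-5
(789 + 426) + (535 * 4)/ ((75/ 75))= 3355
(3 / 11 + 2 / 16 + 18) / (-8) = -1619 / 704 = -2.30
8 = 8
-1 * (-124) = 124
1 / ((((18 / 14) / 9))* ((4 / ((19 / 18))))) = 133 / 72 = 1.85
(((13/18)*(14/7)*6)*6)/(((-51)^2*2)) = 26/2601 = 0.01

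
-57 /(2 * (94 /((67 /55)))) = -3819 /10340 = -0.37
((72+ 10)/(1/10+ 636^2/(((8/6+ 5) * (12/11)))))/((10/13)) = 20254/11123659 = 0.00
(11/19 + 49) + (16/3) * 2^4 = 7690/57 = 134.91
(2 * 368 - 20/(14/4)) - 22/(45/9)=25406/35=725.89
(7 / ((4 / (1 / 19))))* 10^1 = 35 / 38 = 0.92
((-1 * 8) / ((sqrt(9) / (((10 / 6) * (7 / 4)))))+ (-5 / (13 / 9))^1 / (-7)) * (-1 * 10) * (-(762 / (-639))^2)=-3848379400 / 37157211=-103.57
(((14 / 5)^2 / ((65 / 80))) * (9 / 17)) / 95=28224 / 524875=0.05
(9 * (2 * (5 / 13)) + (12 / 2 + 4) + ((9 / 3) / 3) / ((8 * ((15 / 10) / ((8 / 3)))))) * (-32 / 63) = -64192 / 7371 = -8.71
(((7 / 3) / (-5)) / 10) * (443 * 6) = -124.04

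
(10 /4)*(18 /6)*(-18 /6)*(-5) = 225 /2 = 112.50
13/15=0.87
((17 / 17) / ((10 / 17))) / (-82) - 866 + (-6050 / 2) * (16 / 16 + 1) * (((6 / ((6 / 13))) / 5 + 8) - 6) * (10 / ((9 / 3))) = -230336411 / 2460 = -93632.69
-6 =-6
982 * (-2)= -1964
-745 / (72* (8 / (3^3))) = -2235 / 64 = -34.92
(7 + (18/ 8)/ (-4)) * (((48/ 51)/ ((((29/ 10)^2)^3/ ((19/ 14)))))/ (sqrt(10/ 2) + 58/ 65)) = -127205000000/ 43351523569291 + 4134162500000 * sqrt(5)/ 1257194183509439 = 0.00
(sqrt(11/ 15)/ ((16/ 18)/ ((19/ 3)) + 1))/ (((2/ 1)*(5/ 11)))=209*sqrt(165)/ 3250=0.83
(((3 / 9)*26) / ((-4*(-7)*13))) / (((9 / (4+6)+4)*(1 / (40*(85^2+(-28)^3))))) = -981800 / 343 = -2862.39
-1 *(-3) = 3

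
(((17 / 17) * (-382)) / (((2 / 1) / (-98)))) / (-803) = -18718 / 803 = -23.31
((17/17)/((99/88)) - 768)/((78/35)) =-120820/351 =-344.22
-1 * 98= -98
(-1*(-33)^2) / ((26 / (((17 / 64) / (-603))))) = 2057 / 111488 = 0.02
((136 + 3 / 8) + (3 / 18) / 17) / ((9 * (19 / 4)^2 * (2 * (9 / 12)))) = 222580 / 497097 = 0.45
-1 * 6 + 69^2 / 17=4659 / 17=274.06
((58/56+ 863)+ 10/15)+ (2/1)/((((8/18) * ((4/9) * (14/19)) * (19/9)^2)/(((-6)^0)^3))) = 5539943/6384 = 867.79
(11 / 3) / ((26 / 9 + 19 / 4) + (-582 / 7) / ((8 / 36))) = -924 / 92359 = -0.01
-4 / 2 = -2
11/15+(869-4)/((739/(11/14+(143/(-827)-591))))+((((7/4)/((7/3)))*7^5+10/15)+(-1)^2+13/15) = 3059026467431/256684260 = 11917.47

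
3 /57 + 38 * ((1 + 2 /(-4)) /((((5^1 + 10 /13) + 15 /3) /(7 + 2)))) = 42377 /2660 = 15.93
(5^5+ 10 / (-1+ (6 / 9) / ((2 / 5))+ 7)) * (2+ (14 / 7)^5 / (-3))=-1869530 / 69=-27094.64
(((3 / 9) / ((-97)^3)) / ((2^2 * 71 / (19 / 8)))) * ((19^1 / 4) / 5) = -361 / 124415583360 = -0.00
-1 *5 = -5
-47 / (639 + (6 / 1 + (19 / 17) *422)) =-799 / 18983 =-0.04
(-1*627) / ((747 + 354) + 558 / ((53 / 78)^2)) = -587081 / 2162527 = -0.27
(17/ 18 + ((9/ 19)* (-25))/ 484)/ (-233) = -76141/ 19284012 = -0.00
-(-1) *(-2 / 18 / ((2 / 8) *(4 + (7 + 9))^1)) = -1 / 45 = -0.02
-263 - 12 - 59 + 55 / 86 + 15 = -27379 / 86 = -318.36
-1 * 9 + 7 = -2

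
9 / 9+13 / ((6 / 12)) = 27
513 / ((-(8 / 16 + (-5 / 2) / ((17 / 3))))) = -8721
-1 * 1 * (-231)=231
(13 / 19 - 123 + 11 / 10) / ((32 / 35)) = -161217 / 1216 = -132.58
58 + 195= 253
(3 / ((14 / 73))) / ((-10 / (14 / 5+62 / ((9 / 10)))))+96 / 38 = -2186831 / 19950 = -109.62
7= 7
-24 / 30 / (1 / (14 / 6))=-28 / 15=-1.87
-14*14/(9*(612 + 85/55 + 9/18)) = -4312/121581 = -0.04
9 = 9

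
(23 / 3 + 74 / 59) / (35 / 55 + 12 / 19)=330011 / 46905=7.04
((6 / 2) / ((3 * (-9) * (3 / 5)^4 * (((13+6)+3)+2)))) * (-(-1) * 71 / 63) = -44375 / 1102248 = -0.04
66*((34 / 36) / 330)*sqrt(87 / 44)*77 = 119*sqrt(957) / 180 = 20.45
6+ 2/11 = 68/11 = 6.18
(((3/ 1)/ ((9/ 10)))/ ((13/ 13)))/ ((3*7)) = 10/ 63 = 0.16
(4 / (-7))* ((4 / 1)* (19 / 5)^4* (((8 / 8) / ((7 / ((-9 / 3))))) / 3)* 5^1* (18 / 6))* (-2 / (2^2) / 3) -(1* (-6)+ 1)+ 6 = -975193 / 6125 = -159.22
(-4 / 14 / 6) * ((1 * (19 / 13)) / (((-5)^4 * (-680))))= 19 / 116025000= 0.00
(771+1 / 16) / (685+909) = 12337 / 25504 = 0.48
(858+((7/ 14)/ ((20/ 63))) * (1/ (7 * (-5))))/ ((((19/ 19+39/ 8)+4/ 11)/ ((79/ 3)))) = 49704193/ 13725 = 3621.43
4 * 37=148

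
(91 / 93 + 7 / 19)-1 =613 / 1767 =0.35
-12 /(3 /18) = -72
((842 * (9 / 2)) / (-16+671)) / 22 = 3789 / 14410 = 0.26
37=37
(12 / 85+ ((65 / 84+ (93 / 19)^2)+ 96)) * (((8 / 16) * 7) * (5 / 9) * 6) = 311556113 / 220932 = 1410.19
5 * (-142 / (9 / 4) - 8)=-3200 / 9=-355.56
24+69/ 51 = 431/ 17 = 25.35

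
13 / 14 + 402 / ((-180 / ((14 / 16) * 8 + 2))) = -671 / 35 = -19.17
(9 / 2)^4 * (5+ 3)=6561 / 2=3280.50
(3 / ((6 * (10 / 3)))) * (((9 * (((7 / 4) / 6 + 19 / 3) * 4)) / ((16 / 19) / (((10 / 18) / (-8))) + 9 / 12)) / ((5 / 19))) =-172197 / 14410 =-11.95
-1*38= -38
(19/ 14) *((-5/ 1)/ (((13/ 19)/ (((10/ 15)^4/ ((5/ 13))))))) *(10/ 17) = -28880/ 9639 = -3.00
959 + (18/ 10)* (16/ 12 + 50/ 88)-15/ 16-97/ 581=491502807/ 511280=961.32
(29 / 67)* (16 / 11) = 464 / 737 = 0.63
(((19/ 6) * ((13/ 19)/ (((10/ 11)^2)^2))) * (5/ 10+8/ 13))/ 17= 424589/ 2040000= 0.21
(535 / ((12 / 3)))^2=286225 / 16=17889.06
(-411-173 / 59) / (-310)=12211 / 9145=1.34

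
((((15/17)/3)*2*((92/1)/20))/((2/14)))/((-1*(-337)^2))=-322/1930673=-0.00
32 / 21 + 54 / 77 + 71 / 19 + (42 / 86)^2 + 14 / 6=23084647 / 2705087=8.53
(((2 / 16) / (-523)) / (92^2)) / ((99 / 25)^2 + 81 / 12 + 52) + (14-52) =-62602013131313 / 1647421398176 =-38.00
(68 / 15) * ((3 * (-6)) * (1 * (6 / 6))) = -408 / 5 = -81.60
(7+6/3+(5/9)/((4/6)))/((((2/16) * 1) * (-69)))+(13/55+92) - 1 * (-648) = 8414611/11385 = 739.10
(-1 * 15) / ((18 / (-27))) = 22.50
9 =9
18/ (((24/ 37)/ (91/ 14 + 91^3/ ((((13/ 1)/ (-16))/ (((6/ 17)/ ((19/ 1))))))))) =-477912.78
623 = 623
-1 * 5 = -5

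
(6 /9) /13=0.05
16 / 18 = 8 / 9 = 0.89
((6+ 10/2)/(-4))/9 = -11/36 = -0.31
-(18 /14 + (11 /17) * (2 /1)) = -307 /119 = -2.58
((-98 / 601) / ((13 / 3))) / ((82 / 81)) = -11907 / 320333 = -0.04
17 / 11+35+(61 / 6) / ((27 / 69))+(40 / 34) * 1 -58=57593 / 10098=5.70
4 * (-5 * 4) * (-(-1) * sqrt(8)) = -160 * sqrt(2) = -226.27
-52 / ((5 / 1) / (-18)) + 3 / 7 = 6567 / 35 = 187.63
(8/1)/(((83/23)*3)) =184/249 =0.74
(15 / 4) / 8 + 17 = 17.47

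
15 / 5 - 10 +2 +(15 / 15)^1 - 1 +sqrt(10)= -1.84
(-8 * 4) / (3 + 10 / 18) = -9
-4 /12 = -1 /3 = -0.33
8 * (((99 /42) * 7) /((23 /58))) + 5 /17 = 130267 /391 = 333.16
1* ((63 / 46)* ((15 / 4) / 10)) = 189 / 368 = 0.51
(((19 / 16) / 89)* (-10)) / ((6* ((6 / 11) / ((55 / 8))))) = -57475 / 205056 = -0.28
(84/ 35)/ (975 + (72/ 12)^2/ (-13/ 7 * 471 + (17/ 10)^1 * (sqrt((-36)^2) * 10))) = 2452/ 995985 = 0.00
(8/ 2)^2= 16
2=2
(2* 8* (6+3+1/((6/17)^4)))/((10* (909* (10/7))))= 133259/1472580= 0.09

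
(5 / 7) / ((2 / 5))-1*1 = 0.79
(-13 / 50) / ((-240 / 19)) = 247 / 12000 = 0.02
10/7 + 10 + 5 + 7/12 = 1429/84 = 17.01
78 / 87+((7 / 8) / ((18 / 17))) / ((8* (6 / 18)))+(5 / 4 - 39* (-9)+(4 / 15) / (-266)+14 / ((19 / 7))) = 885229857 / 2468480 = 358.61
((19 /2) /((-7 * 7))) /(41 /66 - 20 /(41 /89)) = 25707 /5674151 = 0.00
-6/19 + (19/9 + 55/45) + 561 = 32149/57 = 564.02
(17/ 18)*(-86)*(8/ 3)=-5848/ 27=-216.59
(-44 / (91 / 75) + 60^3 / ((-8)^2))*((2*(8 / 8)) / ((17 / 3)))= 1822950 / 1547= 1178.38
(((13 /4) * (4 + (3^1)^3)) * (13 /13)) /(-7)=-403 /28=-14.39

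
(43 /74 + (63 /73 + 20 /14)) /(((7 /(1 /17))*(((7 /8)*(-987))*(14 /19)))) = -1375942 /36271169893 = -0.00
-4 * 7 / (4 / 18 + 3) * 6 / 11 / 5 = -1512 / 1595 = -0.95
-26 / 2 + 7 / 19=-240 / 19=-12.63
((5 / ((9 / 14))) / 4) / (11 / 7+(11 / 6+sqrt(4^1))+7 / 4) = 490 / 1803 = 0.27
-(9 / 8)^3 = -1.42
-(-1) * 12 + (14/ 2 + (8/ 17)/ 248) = 10014/ 527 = 19.00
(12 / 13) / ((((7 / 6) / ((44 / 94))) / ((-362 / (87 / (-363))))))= 69382368 / 124033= 559.39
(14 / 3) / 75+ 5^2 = 5639 / 225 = 25.06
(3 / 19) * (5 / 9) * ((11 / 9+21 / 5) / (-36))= -61 / 4617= -0.01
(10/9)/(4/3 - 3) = -2/3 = -0.67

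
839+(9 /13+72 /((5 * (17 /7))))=934412 /1105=845.62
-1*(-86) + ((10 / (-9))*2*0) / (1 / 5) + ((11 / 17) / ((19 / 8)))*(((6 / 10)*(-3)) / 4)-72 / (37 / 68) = -2775436 / 59755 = -46.45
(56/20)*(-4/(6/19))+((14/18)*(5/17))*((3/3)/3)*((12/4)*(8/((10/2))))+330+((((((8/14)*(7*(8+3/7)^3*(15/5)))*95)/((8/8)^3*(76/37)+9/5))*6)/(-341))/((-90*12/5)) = 19734090918037/63796883535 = 309.33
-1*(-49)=49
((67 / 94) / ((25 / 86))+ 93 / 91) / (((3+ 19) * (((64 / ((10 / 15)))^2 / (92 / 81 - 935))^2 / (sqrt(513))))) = 1062681645338627 * sqrt(57) / 218476967598489600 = 0.04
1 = 1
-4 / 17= -0.24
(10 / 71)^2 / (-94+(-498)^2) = 10 / 124971431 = 0.00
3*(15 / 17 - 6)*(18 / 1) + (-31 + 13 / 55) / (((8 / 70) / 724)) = -36495666 / 187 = -195163.99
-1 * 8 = -8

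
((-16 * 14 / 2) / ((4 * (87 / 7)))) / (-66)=98 / 2871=0.03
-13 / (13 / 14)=-14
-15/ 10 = -3/ 2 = -1.50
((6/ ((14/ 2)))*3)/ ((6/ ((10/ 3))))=10/ 7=1.43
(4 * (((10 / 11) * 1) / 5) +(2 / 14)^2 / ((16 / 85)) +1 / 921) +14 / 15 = 70297307 / 39713520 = 1.77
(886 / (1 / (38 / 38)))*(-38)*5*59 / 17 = -9932060 / 17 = -584238.82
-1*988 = -988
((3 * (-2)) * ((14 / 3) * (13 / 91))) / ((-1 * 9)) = 4 / 9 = 0.44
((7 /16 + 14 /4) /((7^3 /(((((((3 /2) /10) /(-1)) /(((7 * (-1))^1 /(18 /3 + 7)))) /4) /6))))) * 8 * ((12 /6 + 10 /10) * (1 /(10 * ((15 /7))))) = 0.00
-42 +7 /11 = -455 /11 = -41.36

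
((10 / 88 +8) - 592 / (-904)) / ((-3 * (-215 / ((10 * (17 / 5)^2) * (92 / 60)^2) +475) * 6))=-6665152957 / 6488239616100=-0.00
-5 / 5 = -1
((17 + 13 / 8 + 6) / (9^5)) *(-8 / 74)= -197 / 4369626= -0.00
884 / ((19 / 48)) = 42432 / 19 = 2233.26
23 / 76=0.30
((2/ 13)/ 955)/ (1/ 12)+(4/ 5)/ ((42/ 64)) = 318328/ 260715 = 1.22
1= 1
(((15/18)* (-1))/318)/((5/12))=-1/159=-0.01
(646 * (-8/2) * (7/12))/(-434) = 323/93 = 3.47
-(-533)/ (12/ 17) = 9061/ 12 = 755.08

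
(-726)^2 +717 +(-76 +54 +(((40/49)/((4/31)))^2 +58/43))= 54492932911/103243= 527812.37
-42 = -42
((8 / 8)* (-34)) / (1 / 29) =-986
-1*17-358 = -375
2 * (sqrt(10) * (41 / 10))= 41 * sqrt(10) / 5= 25.93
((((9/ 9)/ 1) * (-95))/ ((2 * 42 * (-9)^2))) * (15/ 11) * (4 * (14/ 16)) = -475/ 7128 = -0.07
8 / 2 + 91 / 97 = 479 / 97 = 4.94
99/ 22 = 9/ 2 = 4.50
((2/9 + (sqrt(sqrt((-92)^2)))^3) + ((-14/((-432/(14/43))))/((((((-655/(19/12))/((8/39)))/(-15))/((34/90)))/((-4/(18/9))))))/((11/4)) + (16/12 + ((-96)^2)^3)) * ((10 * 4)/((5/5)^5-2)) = -18386146091502073487216/587223351-7360 * sqrt(23) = -31310311623199.54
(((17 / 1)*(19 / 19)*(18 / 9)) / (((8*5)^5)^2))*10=17 / 524288000000000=0.00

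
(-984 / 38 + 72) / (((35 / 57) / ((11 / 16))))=7227 / 140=51.62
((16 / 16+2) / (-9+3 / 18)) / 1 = -18 / 53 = -0.34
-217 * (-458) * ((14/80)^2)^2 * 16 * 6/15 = 119312893/200000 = 596.56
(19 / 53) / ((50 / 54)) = 0.39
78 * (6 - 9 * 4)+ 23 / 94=-219937 / 94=-2339.76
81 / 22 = 3.68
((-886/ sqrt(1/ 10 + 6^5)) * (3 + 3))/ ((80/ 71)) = -94359 * sqrt(777610)/ 1555220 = -53.50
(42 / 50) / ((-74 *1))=-21 / 1850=-0.01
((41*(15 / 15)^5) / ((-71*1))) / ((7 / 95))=-3895 / 497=-7.84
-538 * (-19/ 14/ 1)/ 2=5111/ 14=365.07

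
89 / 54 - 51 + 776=39239 / 54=726.65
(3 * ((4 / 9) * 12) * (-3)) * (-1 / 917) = 48 / 917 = 0.05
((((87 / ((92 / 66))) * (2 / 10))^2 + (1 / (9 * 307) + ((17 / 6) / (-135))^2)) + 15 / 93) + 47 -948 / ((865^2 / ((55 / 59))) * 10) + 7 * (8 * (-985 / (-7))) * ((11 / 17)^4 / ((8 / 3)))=720.98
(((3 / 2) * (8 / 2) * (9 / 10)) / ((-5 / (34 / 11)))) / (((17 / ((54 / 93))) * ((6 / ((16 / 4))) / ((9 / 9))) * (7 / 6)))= -3888 / 59675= -0.07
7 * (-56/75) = -392/75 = -5.23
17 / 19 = 0.89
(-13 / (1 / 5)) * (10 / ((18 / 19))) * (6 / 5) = -2470 / 3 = -823.33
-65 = -65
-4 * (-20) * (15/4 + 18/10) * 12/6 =888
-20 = -20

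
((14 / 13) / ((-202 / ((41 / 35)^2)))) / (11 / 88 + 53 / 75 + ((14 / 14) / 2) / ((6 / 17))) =-0.00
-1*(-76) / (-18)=-38 / 9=-4.22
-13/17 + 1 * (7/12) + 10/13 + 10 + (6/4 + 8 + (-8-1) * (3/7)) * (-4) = -222463/18564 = -11.98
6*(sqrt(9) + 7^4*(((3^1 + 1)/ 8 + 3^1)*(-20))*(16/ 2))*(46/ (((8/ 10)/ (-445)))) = 206423113425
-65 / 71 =-0.92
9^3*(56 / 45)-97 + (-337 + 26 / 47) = 111332 / 235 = 473.75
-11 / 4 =-2.75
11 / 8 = 1.38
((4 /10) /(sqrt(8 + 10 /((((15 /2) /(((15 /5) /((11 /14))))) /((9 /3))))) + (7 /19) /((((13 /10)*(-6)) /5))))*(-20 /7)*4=-281129472*sqrt(11) /981595027 - 6520800 /140227861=-1.00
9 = 9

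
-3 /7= -0.43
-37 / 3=-12.33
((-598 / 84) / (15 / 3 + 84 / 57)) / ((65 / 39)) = -5681 / 8610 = -0.66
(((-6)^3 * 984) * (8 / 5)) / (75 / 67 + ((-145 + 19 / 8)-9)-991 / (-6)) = -23195.47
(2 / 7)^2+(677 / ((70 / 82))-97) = 170554 / 245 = 696.14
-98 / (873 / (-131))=12838 / 873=14.71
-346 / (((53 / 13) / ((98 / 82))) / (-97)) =9838.47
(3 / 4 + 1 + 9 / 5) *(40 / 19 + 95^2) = 32046.22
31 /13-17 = -190 /13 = -14.62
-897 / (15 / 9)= -538.20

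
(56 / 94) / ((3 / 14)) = 392 / 141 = 2.78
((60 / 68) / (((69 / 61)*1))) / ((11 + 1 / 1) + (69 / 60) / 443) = 2702300 / 41580113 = 0.06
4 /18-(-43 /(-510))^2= 55951 /260100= 0.22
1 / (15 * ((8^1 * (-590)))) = -1 / 70800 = -0.00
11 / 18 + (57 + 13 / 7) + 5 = 8123 / 126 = 64.47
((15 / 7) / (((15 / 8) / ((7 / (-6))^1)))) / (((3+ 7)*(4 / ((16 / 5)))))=-8 / 75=-0.11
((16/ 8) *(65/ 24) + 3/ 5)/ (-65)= -0.09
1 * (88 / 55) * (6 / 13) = 48 / 65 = 0.74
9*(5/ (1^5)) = 45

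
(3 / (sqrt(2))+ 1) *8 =8+ 12 *sqrt(2) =24.97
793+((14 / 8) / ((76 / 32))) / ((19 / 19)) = 15081 / 19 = 793.74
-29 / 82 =-0.35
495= 495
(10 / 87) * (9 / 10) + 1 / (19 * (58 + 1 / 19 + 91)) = 8525 / 82128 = 0.10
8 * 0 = 0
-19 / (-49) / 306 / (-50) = -19 / 749700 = -0.00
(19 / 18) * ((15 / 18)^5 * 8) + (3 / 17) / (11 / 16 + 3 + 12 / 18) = 3.43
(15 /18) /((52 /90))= 75 /52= 1.44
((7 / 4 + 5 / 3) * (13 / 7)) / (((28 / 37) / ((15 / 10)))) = 19721 / 1568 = 12.58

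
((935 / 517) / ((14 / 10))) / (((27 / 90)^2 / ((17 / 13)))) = 722500 / 38493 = 18.77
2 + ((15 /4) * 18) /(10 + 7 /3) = 553 /74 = 7.47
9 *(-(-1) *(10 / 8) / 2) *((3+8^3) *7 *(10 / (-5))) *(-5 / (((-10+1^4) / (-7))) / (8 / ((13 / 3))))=8201375 / 96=85430.99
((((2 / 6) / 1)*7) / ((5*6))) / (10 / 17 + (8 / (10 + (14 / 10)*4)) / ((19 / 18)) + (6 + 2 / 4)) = 29393 / 2862315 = 0.01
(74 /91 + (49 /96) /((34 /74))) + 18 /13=491383 /148512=3.31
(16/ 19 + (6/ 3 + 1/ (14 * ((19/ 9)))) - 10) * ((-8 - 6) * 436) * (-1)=-826220/ 19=-43485.26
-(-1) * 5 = 5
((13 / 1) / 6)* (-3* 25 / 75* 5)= -65 / 6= -10.83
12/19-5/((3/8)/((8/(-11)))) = 6476/627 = 10.33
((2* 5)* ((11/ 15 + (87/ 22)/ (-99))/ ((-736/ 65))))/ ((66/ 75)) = -1363375/ 1959232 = -0.70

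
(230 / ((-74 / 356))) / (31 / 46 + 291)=-1883240 / 496429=-3.79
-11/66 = -1/6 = -0.17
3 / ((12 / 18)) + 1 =11 / 2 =5.50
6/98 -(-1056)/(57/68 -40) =-3510603/130487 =-26.90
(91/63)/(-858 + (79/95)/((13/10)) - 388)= -3211/2768436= -0.00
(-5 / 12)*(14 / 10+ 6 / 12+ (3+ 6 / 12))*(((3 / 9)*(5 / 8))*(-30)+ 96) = -3231 / 16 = -201.94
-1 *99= -99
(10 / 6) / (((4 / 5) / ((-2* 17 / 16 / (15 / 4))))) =-85 / 72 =-1.18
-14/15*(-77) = 1078/15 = 71.87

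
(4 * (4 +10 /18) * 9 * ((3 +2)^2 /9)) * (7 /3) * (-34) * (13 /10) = -1268540 /27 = -46982.96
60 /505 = 12 /101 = 0.12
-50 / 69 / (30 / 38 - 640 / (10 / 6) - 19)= 475 / 263649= 0.00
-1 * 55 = -55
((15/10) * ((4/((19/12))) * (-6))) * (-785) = 17848.42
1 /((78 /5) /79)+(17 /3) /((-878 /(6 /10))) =5.06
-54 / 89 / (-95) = 54 / 8455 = 0.01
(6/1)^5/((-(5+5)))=-3888/5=-777.60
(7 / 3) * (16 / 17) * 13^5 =41584816 / 51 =815388.55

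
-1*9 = -9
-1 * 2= -2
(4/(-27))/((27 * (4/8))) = -8/729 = -0.01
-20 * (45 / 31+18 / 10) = -2016 / 31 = -65.03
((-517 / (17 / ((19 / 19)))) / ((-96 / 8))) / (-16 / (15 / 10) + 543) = 517 / 108596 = 0.00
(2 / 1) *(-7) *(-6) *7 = 588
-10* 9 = -90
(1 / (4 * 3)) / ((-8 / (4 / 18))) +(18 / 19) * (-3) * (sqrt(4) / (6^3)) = -235 / 8208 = -0.03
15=15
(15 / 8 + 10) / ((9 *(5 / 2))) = 19 / 36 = 0.53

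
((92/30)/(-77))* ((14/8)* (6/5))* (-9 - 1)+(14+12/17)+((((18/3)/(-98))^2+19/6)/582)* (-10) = 60706744397/3919656510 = 15.49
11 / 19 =0.58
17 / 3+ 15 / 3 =32 / 3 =10.67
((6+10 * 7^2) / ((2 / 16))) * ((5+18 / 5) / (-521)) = -170624 / 2605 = -65.50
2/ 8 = 1/ 4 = 0.25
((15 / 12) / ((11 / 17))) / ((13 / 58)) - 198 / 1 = -54163 / 286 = -189.38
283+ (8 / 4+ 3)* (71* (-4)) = -1137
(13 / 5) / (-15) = -13 / 75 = -0.17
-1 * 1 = -1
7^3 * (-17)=-5831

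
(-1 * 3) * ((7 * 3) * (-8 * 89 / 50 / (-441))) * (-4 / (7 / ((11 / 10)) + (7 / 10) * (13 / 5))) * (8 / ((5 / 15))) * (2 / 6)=250624 / 31507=7.95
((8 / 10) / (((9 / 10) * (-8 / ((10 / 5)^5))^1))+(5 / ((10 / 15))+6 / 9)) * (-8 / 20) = -83 / 45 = -1.84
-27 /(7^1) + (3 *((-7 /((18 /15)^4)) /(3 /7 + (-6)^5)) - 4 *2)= -11.86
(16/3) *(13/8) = 26/3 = 8.67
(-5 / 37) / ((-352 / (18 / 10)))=9 / 13024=0.00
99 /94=1.05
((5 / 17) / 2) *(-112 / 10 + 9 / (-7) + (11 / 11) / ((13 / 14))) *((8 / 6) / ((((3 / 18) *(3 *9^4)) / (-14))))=41528 / 4349943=0.01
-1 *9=-9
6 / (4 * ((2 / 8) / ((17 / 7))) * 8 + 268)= 51 / 2306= 0.02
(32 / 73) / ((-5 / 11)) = -352 / 365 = -0.96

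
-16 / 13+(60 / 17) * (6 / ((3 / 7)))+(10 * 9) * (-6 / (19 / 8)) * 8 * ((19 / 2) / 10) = -371240 / 221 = -1679.82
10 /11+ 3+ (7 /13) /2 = 1195 /286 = 4.18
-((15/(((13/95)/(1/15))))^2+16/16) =-9194/169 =-54.40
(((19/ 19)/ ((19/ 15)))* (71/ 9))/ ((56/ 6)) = 355/ 532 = 0.67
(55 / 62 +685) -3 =42339 / 62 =682.89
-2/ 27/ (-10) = 1/ 135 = 0.01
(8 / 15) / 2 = 4 / 15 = 0.27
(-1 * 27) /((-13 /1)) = 27 /13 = 2.08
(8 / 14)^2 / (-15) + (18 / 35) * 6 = 2252 / 735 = 3.06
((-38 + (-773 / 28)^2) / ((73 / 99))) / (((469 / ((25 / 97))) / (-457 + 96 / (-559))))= -359098492457925 / 1455443355184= -246.73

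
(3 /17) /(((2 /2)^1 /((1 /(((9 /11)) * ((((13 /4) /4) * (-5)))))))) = -176 /3315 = -0.05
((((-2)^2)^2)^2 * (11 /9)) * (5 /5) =2816 /9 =312.89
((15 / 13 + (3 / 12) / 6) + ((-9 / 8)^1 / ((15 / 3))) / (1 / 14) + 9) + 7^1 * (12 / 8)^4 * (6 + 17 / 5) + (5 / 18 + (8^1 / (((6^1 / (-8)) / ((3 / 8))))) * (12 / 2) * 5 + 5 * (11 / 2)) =247.94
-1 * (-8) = 8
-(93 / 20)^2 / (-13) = 1.66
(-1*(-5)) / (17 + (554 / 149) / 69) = 51405 / 175331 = 0.29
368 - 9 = 359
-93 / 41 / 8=-93 / 328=-0.28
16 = 16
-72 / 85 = -0.85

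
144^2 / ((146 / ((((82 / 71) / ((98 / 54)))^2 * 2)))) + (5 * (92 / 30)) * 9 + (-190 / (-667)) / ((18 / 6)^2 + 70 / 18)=8649927845542155 / 34181061452398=253.06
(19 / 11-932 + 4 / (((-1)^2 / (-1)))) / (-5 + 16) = -10277 / 121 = -84.93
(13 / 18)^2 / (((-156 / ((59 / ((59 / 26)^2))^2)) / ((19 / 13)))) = -542659 / 845883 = -0.64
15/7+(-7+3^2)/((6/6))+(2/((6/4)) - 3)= 52/21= 2.48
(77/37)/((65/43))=3311/2405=1.38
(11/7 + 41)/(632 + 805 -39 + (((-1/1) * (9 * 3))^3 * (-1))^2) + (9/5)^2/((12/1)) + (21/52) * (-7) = -2253633019829/881384792925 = -2.56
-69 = -69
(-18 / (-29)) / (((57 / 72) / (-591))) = -255312 / 551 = -463.36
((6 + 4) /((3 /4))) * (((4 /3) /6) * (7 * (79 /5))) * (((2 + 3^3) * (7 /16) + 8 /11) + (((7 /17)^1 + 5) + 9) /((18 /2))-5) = 149151289 /45441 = 3282.31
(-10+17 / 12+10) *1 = 17 / 12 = 1.42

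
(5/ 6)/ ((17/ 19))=0.93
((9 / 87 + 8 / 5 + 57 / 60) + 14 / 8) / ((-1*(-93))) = 1277 / 26970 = 0.05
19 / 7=2.71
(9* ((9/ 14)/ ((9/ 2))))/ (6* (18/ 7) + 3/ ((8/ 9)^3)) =512/ 7845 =0.07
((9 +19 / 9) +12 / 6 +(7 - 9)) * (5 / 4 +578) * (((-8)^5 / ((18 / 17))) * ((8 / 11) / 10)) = -12906987520 / 891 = -14485956.81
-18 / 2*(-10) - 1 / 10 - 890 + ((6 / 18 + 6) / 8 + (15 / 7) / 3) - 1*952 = -1470499 / 840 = -1750.59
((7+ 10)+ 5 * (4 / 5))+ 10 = 31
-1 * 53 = -53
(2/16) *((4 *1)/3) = 1/6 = 0.17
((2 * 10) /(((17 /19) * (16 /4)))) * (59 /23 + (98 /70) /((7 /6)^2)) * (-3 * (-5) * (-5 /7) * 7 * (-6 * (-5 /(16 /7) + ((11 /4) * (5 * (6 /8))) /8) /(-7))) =61837875 /53312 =1159.92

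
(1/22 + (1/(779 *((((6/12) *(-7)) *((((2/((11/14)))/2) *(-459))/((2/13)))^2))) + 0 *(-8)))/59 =9513572960209/12348617709261834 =0.00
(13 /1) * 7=91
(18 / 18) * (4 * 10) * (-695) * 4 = -111200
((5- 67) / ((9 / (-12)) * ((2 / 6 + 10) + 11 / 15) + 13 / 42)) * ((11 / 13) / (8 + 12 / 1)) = 7161 / 21814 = 0.33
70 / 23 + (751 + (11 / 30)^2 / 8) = 124872383 / 165600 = 754.06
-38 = -38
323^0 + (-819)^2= 670762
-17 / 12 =-1.42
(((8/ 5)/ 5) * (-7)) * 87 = -4872/ 25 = -194.88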